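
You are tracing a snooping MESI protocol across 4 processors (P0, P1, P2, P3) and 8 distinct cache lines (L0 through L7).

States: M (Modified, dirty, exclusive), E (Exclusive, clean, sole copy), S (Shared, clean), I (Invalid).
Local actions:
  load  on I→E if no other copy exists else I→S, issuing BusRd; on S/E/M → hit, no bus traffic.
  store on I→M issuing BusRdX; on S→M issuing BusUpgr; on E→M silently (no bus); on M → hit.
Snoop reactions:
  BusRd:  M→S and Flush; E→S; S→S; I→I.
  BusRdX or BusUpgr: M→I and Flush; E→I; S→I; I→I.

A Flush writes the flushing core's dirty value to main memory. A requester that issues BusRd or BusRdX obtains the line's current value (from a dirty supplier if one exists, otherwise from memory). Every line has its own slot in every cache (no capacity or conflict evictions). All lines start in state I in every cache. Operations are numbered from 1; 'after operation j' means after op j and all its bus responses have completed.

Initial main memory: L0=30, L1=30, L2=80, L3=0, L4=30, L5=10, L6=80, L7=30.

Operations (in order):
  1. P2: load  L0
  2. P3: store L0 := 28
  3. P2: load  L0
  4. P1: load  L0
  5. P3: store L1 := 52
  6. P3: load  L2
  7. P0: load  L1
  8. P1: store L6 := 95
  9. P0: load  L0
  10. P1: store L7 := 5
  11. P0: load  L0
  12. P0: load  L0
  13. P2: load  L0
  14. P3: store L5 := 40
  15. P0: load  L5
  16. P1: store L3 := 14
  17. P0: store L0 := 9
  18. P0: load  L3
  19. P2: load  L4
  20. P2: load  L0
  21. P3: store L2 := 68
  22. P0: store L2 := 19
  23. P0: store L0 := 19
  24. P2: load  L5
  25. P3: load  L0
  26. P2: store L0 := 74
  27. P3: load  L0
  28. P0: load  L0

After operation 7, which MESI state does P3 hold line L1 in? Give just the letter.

  op1 P2: load  L0 → I/I/E/I on L0; bus BusRd; mem=30
  op2 P3: store L0 := 28 → I/I/I/M on L0; bus BusRdX; mem=30
  op3 P2: load  L0 → I/I/S/S on L0; bus BusRd Flush; mem=28
  op4 P1: load  L0 → I/S/S/S on L0; bus BusRd; mem=28
  op5 P3: store L1 := 52 → I/I/I/M on L1; bus BusRdX; mem=30
  op6 P3: load  L2 → I/I/I/E on L2; bus BusRd; mem=80
  op7 P0: load  L1 → S/I/I/S on L1; bus BusRd Flush; mem=52
  op8 P1: store L6 := 95 → I/M/I/I on L6; bus BusRdX; mem=80
  op9 P0: load  L0 → S/S/S/S on L0; bus BusRd; mem=28
  op10 P1: store L7 := 5 → I/M/I/I on L7; bus BusRdX; mem=30
  op11 P0: load  L0 → S/S/S/S on L0; bus (none); mem=28
  op12 P0: load  L0 → S/S/S/S on L0; bus (none); mem=28
  op13 P2: load  L0 → S/S/S/S on L0; bus (none); mem=28
  op14 P3: store L5 := 40 → I/I/I/M on L5; bus BusRdX; mem=10
  op15 P0: load  L5 → S/I/I/S on L5; bus BusRd Flush; mem=40
  op16 P1: store L3 := 14 → I/M/I/I on L3; bus BusRdX; mem=0
  op17 P0: store L0 := 9 → M/I/I/I on L0; bus BusUpgr; mem=28
  op18 P0: load  L3 → S/S/I/I on L3; bus BusRd Flush; mem=14
  op19 P2: load  L4 → I/I/E/I on L4; bus BusRd; mem=30
  op20 P2: load  L0 → S/I/S/I on L0; bus BusRd Flush; mem=9
  op21 P3: store L2 := 68 → I/I/I/M on L2; bus (none); mem=80
  op22 P0: store L2 := 19 → M/I/I/I on L2; bus BusRdX Flush; mem=68
  op23 P0: store L0 := 19 → M/I/I/I on L0; bus BusUpgr; mem=9
  op24 P2: load  L5 → S/I/S/S on L5; bus BusRd; mem=40
  op25 P3: load  L0 → S/I/I/S on L0; bus BusRd Flush; mem=19
  op26 P2: store L0 := 74 → I/I/M/I on L0; bus BusRdX; mem=19
  op27 P3: load  L0 → I/I/S/S on L0; bus BusRd Flush; mem=74
  op28 P0: load  L0 → S/I/S/S on L0; bus BusRd; mem=74

state = S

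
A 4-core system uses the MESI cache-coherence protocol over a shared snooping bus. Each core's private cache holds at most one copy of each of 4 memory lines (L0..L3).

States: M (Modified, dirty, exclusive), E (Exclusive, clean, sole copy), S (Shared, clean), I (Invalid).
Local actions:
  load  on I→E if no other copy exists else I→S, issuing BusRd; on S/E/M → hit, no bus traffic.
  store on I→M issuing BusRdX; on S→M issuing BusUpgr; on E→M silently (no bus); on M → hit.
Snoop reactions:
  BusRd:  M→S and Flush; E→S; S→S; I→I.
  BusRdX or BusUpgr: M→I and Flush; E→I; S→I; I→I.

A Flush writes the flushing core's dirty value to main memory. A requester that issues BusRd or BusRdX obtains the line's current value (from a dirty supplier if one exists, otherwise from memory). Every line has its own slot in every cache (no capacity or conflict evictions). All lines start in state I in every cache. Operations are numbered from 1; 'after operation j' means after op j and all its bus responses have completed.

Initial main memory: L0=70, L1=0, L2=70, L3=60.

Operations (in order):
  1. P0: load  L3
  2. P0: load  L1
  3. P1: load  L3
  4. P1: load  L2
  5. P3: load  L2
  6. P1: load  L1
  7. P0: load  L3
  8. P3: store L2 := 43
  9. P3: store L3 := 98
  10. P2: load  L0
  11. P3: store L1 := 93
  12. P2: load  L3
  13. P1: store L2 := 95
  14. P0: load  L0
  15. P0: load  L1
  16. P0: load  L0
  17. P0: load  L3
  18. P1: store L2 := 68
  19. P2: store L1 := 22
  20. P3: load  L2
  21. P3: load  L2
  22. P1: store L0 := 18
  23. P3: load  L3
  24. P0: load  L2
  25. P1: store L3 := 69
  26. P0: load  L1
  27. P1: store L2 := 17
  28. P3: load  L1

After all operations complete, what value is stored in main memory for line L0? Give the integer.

[1] P0: load  L3 | P0:E(60), P1:I, P2:I, P3:I | bus: BusRd
[2] P0: load  L1 | P0:E(0), P1:I, P2:I, P3:I | bus: BusRd
[3] P1: load  L3 | P0:S(60), P1:S(60), P2:I, P3:I | bus: BusRd
[4] P1: load  L2 | P0:I, P1:E(70), P2:I, P3:I | bus: BusRd
[5] P3: load  L2 | P0:I, P1:S(70), P2:I, P3:S(70) | bus: BusRd
[6] P1: load  L1 | P0:S(0), P1:S(0), P2:I, P3:I | bus: BusRd
[7] P0: load  L3 | P0:S(60), P1:S(60), P2:I, P3:I | bus: none
[8] P3: store L2 := 43 | P0:I, P1:I, P2:I, P3:M(43) | bus: BusUpgr
[9] P3: store L3 := 98 | P0:I, P1:I, P2:I, P3:M(98) | bus: BusRdX
[10] P2: load  L0 | P0:I, P1:I, P2:E(70), P3:I | bus: BusRd
[11] P3: store L1 := 93 | P0:I, P1:I, P2:I, P3:M(93) | bus: BusRdX
[12] P2: load  L3 | P0:I, P1:I, P2:S(98), P3:S(98) | bus: BusRd,Flush
[13] P1: store L2 := 95 | P0:I, P1:M(95), P2:I, P3:I | bus: BusRdX,Flush
[14] P0: load  L0 | P0:S(70), P1:I, P2:S(70), P3:I | bus: BusRd
[15] P0: load  L1 | P0:S(93), P1:I, P2:I, P3:S(93) | bus: BusRd,Flush
[16] P0: load  L0 | P0:S(70), P1:I, P2:S(70), P3:I | bus: none
[17] P0: load  L3 | P0:S(98), P1:I, P2:S(98), P3:S(98) | bus: BusRd
[18] P1: store L2 := 68 | P0:I, P1:M(68), P2:I, P3:I | bus: none
[19] P2: store L1 := 22 | P0:I, P1:I, P2:M(22), P3:I | bus: BusRdX
[20] P3: load  L2 | P0:I, P1:S(68), P2:I, P3:S(68) | bus: BusRd,Flush
[21] P3: load  L2 | P0:I, P1:S(68), P2:I, P3:S(68) | bus: none
[22] P1: store L0 := 18 | P0:I, P1:M(18), P2:I, P3:I | bus: BusRdX
[23] P3: load  L3 | P0:S(98), P1:I, P2:S(98), P3:S(98) | bus: none
[24] P0: load  L2 | P0:S(68), P1:S(68), P2:I, P3:S(68) | bus: BusRd
[25] P1: store L3 := 69 | P0:I, P1:M(69), P2:I, P3:I | bus: BusRdX
[26] P0: load  L1 | P0:S(22), P1:I, P2:S(22), P3:I | bus: BusRd,Flush
[27] P1: store L2 := 17 | P0:I, P1:M(17), P2:I, P3:I | bus: BusUpgr
[28] P3: load  L1 | P0:S(22), P1:I, P2:S(22), P3:S(22) | bus: BusRd

memory[L0] = 70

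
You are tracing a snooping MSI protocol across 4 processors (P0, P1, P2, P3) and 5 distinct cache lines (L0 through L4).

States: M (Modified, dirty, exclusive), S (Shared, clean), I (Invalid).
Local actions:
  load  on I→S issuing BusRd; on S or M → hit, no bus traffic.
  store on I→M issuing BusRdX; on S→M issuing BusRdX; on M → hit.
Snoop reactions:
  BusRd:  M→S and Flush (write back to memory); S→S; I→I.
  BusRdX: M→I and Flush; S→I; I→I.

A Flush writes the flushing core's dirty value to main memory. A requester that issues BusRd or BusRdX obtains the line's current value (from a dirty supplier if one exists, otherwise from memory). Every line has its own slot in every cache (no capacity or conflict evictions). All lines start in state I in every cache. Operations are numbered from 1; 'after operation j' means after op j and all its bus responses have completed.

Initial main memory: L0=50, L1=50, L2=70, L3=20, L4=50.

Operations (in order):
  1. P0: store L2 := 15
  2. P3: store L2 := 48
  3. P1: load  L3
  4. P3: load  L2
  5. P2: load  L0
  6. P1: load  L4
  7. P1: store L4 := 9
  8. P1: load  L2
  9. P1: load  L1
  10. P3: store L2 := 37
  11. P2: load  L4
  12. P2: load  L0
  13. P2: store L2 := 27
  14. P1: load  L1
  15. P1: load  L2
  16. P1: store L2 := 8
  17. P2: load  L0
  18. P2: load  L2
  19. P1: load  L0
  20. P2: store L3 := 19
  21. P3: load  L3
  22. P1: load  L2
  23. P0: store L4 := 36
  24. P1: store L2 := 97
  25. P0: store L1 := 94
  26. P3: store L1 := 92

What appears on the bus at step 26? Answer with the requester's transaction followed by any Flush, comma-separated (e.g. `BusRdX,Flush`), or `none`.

bus = BusRdX,Flush

  op1 P0: store L2 := 15 → M/I/I/I on L2; bus BusRdX; mem=70
  op2 P3: store L2 := 48 → I/I/I/M on L2; bus BusRdX Flush; mem=15
  op3 P1: load  L3 → I/S/I/I on L3; bus BusRd; mem=20
  op4 P3: load  L2 → I/I/I/M on L2; bus (none); mem=15
  op5 P2: load  L0 → I/I/S/I on L0; bus BusRd; mem=50
  op6 P1: load  L4 → I/S/I/I on L4; bus BusRd; mem=50
  op7 P1: store L4 := 9 → I/M/I/I on L4; bus BusRdX; mem=50
  op8 P1: load  L2 → I/S/I/S on L2; bus BusRd Flush; mem=48
  op9 P1: load  L1 → I/S/I/I on L1; bus BusRd; mem=50
  op10 P3: store L2 := 37 → I/I/I/M on L2; bus BusRdX; mem=48
  op11 P2: load  L4 → I/S/S/I on L4; bus BusRd Flush; mem=9
  op12 P2: load  L0 → I/I/S/I on L0; bus (none); mem=50
  op13 P2: store L2 := 27 → I/I/M/I on L2; bus BusRdX Flush; mem=37
  op14 P1: load  L1 → I/S/I/I on L1; bus (none); mem=50
  op15 P1: load  L2 → I/S/S/I on L2; bus BusRd Flush; mem=27
  op16 P1: store L2 := 8 → I/M/I/I on L2; bus BusRdX; mem=27
  op17 P2: load  L0 → I/I/S/I on L0; bus (none); mem=50
  op18 P2: load  L2 → I/S/S/I on L2; bus BusRd Flush; mem=8
  op19 P1: load  L0 → I/S/S/I on L0; bus BusRd; mem=50
  op20 P2: store L3 := 19 → I/I/M/I on L3; bus BusRdX; mem=20
  op21 P3: load  L3 → I/I/S/S on L3; bus BusRd Flush; mem=19
  op22 P1: load  L2 → I/S/S/I on L2; bus (none); mem=8
  op23 P0: store L4 := 36 → M/I/I/I on L4; bus BusRdX; mem=9
  op24 P1: store L2 := 97 → I/M/I/I on L2; bus BusRdX; mem=8
  op25 P0: store L1 := 94 → M/I/I/I on L1; bus BusRdX; mem=50
  op26 P3: store L1 := 92 → I/I/I/M on L1; bus BusRdX Flush; mem=94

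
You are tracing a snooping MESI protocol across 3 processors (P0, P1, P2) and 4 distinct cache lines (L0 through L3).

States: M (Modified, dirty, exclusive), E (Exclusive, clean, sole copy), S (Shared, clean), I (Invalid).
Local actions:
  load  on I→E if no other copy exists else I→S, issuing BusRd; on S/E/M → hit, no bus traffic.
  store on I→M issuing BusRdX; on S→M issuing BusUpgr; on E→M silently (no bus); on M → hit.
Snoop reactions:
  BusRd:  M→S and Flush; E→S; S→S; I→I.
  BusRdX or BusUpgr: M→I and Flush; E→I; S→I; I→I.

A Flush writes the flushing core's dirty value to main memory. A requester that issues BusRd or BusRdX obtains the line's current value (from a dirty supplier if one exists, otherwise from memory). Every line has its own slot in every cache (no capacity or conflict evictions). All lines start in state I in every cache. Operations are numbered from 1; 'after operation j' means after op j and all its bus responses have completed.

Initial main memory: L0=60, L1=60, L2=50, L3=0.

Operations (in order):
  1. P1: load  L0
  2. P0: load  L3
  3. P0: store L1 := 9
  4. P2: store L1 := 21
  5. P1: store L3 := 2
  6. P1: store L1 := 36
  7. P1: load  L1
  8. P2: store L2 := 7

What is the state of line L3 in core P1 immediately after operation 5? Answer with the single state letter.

state = M

[1] P1: load  L0 | P0:I, P1:E(60), P2:I | bus: BusRd
[2] P0: load  L3 | P0:E(0), P1:I, P2:I | bus: BusRd
[3] P0: store L1 := 9 | P0:M(9), P1:I, P2:I | bus: BusRdX
[4] P2: store L1 := 21 | P0:I, P1:I, P2:M(21) | bus: BusRdX,Flush
[5] P1: store L3 := 2 | P0:I, P1:M(2), P2:I | bus: BusRdX
[6] P1: store L1 := 36 | P0:I, P1:M(36), P2:I | bus: BusRdX,Flush
[7] P1: load  L1 | P0:I, P1:M(36), P2:I | bus: none
[8] P2: store L2 := 7 | P0:I, P1:I, P2:M(7) | bus: BusRdX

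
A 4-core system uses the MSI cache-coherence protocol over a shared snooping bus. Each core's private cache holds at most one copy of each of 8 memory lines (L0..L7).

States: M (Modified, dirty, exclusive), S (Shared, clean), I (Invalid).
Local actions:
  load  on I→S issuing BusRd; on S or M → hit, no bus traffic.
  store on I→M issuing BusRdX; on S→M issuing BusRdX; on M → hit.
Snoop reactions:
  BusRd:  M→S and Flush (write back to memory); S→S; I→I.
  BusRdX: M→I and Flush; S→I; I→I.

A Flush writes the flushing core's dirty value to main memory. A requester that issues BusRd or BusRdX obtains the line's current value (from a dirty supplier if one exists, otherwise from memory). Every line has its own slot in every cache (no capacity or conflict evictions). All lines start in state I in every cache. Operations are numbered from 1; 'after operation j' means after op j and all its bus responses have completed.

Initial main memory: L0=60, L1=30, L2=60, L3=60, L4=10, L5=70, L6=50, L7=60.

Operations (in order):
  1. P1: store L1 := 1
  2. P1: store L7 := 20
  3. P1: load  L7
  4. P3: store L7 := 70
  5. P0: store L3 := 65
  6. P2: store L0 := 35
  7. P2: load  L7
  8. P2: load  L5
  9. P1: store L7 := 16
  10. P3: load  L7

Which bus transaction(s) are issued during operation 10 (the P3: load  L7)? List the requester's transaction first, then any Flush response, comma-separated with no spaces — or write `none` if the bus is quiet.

  op1 P1: store L1 := 1 → I/M/I/I on L1; bus BusRdX; mem=30
  op2 P1: store L7 := 20 → I/M/I/I on L7; bus BusRdX; mem=60
  op3 P1: load  L7 → I/M/I/I on L7; bus (none); mem=60
  op4 P3: store L7 := 70 → I/I/I/M on L7; bus BusRdX Flush; mem=20
  op5 P0: store L3 := 65 → M/I/I/I on L3; bus BusRdX; mem=60
  op6 P2: store L0 := 35 → I/I/M/I on L0; bus BusRdX; mem=60
  op7 P2: load  L7 → I/I/S/S on L7; bus BusRd Flush; mem=70
  op8 P2: load  L5 → I/I/S/I on L5; bus BusRd; mem=70
  op9 P1: store L7 := 16 → I/M/I/I on L7; bus BusRdX; mem=70
  op10 P3: load  L7 → I/S/I/S on L7; bus BusRd Flush; mem=16

bus = BusRd,Flush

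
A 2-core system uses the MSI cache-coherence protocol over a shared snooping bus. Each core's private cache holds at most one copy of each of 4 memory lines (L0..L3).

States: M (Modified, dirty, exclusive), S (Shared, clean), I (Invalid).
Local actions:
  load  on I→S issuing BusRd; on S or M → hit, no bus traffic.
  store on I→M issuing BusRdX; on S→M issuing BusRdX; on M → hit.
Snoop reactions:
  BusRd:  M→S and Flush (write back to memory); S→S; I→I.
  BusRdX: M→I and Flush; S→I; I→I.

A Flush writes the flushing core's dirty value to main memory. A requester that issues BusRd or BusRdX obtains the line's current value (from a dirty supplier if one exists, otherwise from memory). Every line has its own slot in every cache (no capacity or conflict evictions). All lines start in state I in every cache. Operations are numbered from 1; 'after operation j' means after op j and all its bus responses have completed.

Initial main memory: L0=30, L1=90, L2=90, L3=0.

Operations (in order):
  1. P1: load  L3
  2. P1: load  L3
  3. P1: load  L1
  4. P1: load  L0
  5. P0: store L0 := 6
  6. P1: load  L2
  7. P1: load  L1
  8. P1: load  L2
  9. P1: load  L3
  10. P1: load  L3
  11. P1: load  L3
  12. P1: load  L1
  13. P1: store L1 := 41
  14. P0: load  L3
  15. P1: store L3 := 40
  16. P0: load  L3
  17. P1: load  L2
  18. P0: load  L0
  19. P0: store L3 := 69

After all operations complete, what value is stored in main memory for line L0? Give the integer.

step 1: P1: load  L3  ⟶  IS  (L3)  txn=BusRd  M[L3]=0
step 2: P1: load  L3  ⟶  IS  (L3)  txn=∅  M[L3]=0
step 3: P1: load  L1  ⟶  IS  (L1)  txn=BusRd  M[L1]=90
step 4: P1: load  L0  ⟶  IS  (L0)  txn=BusRd  M[L0]=30
step 5: P0: store L0 := 6  ⟶  MI  (L0)  txn=BusRdX  M[L0]=30
step 6: P1: load  L2  ⟶  IS  (L2)  txn=BusRd  M[L2]=90
step 7: P1: load  L1  ⟶  IS  (L1)  txn=∅  M[L1]=90
step 8: P1: load  L2  ⟶  IS  (L2)  txn=∅  M[L2]=90
step 9: P1: load  L3  ⟶  IS  (L3)  txn=∅  M[L3]=0
step 10: P1: load  L3  ⟶  IS  (L3)  txn=∅  M[L3]=0
step 11: P1: load  L3  ⟶  IS  (L3)  txn=∅  M[L3]=0
step 12: P1: load  L1  ⟶  IS  (L1)  txn=∅  M[L1]=90
step 13: P1: store L1 := 41  ⟶  IM  (L1)  txn=BusRdX  M[L1]=90
step 14: P0: load  L3  ⟶  SS  (L3)  txn=BusRd  M[L3]=0
step 15: P1: store L3 := 40  ⟶  IM  (L3)  txn=BusRdX  M[L3]=0
step 16: P0: load  L3  ⟶  SS  (L3)  txn=BusRd+Flush  M[L3]=40
step 17: P1: load  L2  ⟶  IS  (L2)  txn=∅  M[L2]=90
step 18: P0: load  L0  ⟶  MI  (L0)  txn=∅  M[L0]=30
step 19: P0: store L3 := 69  ⟶  MI  (L3)  txn=BusRdX  M[L3]=40

memory[L0] = 30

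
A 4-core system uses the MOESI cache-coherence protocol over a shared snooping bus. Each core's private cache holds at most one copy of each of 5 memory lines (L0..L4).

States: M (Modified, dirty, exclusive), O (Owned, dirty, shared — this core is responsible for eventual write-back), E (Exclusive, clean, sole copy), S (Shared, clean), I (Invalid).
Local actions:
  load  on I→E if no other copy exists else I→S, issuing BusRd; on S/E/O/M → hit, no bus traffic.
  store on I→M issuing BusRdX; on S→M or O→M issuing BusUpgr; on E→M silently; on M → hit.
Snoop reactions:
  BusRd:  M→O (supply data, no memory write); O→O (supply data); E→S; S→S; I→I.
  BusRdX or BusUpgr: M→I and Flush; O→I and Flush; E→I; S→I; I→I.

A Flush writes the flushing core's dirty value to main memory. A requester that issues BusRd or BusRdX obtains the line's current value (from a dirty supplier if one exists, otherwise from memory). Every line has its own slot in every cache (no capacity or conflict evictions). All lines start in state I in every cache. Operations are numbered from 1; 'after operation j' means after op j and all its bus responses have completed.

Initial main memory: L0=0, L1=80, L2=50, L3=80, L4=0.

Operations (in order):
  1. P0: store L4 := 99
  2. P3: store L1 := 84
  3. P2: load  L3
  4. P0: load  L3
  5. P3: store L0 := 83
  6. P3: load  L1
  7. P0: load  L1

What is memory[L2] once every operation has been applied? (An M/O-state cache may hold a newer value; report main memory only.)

1. P0: store L4 := 99  bus=[BusRdX]  L4: P0=M P1=I P2=I P3=I  mem[L4]=0
2. P3: store L1 := 84  bus=[BusRdX]  L1: P0=I P1=I P2=I P3=M  mem[L1]=80
3. P2: load  L3  bus=[BusRd]  L3: P0=I P1=I P2=E P3=I  mem[L3]=80
4. P0: load  L3  bus=[BusRd]  L3: P0=S P1=I P2=S P3=I  mem[L3]=80
5. P3: store L0 := 83  bus=[BusRdX]  L0: P0=I P1=I P2=I P3=M  mem[L0]=0
6. P3: load  L1  bus=[-]  L1: P0=I P1=I P2=I P3=M  mem[L1]=80
7. P0: load  L1  bus=[BusRd]  L1: P0=S P1=I P2=I P3=O  mem[L1]=80

memory[L2] = 50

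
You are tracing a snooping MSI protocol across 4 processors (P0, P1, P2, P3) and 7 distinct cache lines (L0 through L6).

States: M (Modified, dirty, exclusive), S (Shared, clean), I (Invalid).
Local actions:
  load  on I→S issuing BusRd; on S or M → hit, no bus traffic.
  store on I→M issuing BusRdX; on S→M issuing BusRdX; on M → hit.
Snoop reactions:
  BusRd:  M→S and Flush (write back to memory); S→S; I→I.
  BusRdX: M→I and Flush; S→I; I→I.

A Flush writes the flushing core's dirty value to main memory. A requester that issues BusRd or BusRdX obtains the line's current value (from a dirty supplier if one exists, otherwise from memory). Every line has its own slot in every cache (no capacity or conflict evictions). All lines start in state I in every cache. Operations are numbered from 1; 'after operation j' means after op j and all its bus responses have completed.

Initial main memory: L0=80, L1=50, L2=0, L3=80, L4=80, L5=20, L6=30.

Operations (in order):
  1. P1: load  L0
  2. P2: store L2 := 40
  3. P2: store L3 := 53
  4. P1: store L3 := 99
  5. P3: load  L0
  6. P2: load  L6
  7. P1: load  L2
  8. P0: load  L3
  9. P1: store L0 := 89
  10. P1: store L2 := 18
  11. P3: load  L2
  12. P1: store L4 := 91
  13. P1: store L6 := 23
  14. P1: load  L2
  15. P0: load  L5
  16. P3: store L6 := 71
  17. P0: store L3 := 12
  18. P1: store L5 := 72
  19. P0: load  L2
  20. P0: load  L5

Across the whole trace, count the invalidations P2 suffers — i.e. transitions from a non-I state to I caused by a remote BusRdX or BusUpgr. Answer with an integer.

1. P1: load  L0  bus=[BusRd]  L0: P0=I P1=S P2=I P3=I  mem[L0]=80
2. P2: store L2 := 40  bus=[BusRdX]  L2: P0=I P1=I P2=M P3=I  mem[L2]=0
3. P2: store L3 := 53  bus=[BusRdX]  L3: P0=I P1=I P2=M P3=I  mem[L3]=80
4. P1: store L3 := 99  bus=[BusRdX,Flush]  L3: P0=I P1=M P2=I P3=I  mem[L3]=53
5. P3: load  L0  bus=[BusRd]  L0: P0=I P1=S P2=I P3=S  mem[L0]=80
6. P2: load  L6  bus=[BusRd]  L6: P0=I P1=I P2=S P3=I  mem[L6]=30
7. P1: load  L2  bus=[BusRd,Flush]  L2: P0=I P1=S P2=S P3=I  mem[L2]=40
8. P0: load  L3  bus=[BusRd,Flush]  L3: P0=S P1=S P2=I P3=I  mem[L3]=99
9. P1: store L0 := 89  bus=[BusRdX]  L0: P0=I P1=M P2=I P3=I  mem[L0]=80
10. P1: store L2 := 18  bus=[BusRdX]  L2: P0=I P1=M P2=I P3=I  mem[L2]=40
11. P3: load  L2  bus=[BusRd,Flush]  L2: P0=I P1=S P2=I P3=S  mem[L2]=18
12. P1: store L4 := 91  bus=[BusRdX]  L4: P0=I P1=M P2=I P3=I  mem[L4]=80
13. P1: store L6 := 23  bus=[BusRdX]  L6: P0=I P1=M P2=I P3=I  mem[L6]=30
14. P1: load  L2  bus=[-]  L2: P0=I P1=S P2=I P3=S  mem[L2]=18
15. P0: load  L5  bus=[BusRd]  L5: P0=S P1=I P2=I P3=I  mem[L5]=20
16. P3: store L6 := 71  bus=[BusRdX,Flush]  L6: P0=I P1=I P2=I P3=M  mem[L6]=23
17. P0: store L3 := 12  bus=[BusRdX]  L3: P0=M P1=I P2=I P3=I  mem[L3]=99
18. P1: store L5 := 72  bus=[BusRdX]  L5: P0=I P1=M P2=I P3=I  mem[L5]=20
19. P0: load  L2  bus=[BusRd]  L2: P0=S P1=S P2=I P3=S  mem[L2]=18
20. P0: load  L5  bus=[BusRd,Flush]  L5: P0=S P1=S P2=I P3=I  mem[L5]=72

invalidations = 3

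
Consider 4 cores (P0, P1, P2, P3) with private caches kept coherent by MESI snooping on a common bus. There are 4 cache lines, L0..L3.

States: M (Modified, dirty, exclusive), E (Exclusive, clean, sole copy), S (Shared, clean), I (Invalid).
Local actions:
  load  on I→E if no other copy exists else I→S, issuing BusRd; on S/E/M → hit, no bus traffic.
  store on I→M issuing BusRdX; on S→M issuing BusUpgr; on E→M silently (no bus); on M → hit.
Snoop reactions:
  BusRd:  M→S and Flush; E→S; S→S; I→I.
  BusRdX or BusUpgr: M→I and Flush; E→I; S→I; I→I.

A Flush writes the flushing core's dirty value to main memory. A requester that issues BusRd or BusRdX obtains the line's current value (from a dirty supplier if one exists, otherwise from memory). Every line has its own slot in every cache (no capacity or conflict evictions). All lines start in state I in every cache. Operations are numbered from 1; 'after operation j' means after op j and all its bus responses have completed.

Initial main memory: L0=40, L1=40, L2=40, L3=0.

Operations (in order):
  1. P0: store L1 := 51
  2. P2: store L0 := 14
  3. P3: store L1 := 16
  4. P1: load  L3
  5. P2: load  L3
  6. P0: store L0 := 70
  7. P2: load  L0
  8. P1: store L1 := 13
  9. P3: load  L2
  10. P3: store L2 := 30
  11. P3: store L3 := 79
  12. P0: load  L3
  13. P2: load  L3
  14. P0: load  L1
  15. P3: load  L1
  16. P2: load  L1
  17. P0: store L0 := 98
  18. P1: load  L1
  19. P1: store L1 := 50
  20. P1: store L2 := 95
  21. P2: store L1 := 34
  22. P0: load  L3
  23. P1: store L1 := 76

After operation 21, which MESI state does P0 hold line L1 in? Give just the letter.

state = I

  op1 P0: store L1 := 51 → M/I/I/I on L1; bus BusRdX; mem=40
  op2 P2: store L0 := 14 → I/I/M/I on L0; bus BusRdX; mem=40
  op3 P3: store L1 := 16 → I/I/I/M on L1; bus BusRdX Flush; mem=51
  op4 P1: load  L3 → I/E/I/I on L3; bus BusRd; mem=0
  op5 P2: load  L3 → I/S/S/I on L3; bus BusRd; mem=0
  op6 P0: store L0 := 70 → M/I/I/I on L0; bus BusRdX Flush; mem=14
  op7 P2: load  L0 → S/I/S/I on L0; bus BusRd Flush; mem=70
  op8 P1: store L1 := 13 → I/M/I/I on L1; bus BusRdX Flush; mem=16
  op9 P3: load  L2 → I/I/I/E on L2; bus BusRd; mem=40
  op10 P3: store L2 := 30 → I/I/I/M on L2; bus (none); mem=40
  op11 P3: store L3 := 79 → I/I/I/M on L3; bus BusRdX; mem=0
  op12 P0: load  L3 → S/I/I/S on L3; bus BusRd Flush; mem=79
  op13 P2: load  L3 → S/I/S/S on L3; bus BusRd; mem=79
  op14 P0: load  L1 → S/S/I/I on L1; bus BusRd Flush; mem=13
  op15 P3: load  L1 → S/S/I/S on L1; bus BusRd; mem=13
  op16 P2: load  L1 → S/S/S/S on L1; bus BusRd; mem=13
  op17 P0: store L0 := 98 → M/I/I/I on L0; bus BusUpgr; mem=70
  op18 P1: load  L1 → S/S/S/S on L1; bus (none); mem=13
  op19 P1: store L1 := 50 → I/M/I/I on L1; bus BusUpgr; mem=13
  op20 P1: store L2 := 95 → I/M/I/I on L2; bus BusRdX Flush; mem=30
  op21 P2: store L1 := 34 → I/I/M/I on L1; bus BusRdX Flush; mem=50
  op22 P0: load  L3 → S/I/S/S on L3; bus (none); mem=79
  op23 P1: store L1 := 76 → I/M/I/I on L1; bus BusRdX Flush; mem=34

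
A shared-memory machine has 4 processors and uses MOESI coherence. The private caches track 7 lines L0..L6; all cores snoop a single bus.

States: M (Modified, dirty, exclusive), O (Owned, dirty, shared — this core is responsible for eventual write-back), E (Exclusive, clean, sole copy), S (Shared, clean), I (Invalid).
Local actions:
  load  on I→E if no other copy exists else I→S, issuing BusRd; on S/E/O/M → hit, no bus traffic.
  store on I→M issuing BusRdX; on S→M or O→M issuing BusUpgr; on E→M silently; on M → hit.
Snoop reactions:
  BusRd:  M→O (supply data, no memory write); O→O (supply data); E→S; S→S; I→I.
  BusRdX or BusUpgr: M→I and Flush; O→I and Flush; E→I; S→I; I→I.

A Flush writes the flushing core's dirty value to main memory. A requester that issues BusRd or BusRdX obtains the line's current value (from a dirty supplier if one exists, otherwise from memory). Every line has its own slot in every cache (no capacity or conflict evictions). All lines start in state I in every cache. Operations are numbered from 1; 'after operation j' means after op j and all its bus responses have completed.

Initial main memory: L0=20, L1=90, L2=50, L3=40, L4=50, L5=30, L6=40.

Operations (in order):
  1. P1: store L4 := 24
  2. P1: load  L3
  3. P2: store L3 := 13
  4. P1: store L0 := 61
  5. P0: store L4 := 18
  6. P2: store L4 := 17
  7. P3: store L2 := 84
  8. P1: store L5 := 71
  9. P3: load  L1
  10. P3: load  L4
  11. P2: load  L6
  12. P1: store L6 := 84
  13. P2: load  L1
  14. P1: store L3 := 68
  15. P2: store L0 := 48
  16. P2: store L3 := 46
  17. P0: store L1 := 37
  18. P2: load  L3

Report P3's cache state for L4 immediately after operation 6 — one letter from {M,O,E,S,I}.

[1] P1: store L4 := 24 | P0:I, P1:M(24), P2:I, P3:I | bus: BusRdX
[2] P1: load  L3 | P0:I, P1:E(40), P2:I, P3:I | bus: BusRd
[3] P2: store L3 := 13 | P0:I, P1:I, P2:M(13), P3:I | bus: BusRdX
[4] P1: store L0 := 61 | P0:I, P1:M(61), P2:I, P3:I | bus: BusRdX
[5] P0: store L4 := 18 | P0:M(18), P1:I, P2:I, P3:I | bus: BusRdX,Flush
[6] P2: store L4 := 17 | P0:I, P1:I, P2:M(17), P3:I | bus: BusRdX,Flush
[7] P3: store L2 := 84 | P0:I, P1:I, P2:I, P3:M(84) | bus: BusRdX
[8] P1: store L5 := 71 | P0:I, P1:M(71), P2:I, P3:I | bus: BusRdX
[9] P3: load  L1 | P0:I, P1:I, P2:I, P3:E(90) | bus: BusRd
[10] P3: load  L4 | P0:I, P1:I, P2:O(17), P3:S(17) | bus: BusRd
[11] P2: load  L6 | P0:I, P1:I, P2:E(40), P3:I | bus: BusRd
[12] P1: store L6 := 84 | P0:I, P1:M(84), P2:I, P3:I | bus: BusRdX
[13] P2: load  L1 | P0:I, P1:I, P2:S(90), P3:S(90) | bus: BusRd
[14] P1: store L3 := 68 | P0:I, P1:M(68), P2:I, P3:I | bus: BusRdX,Flush
[15] P2: store L0 := 48 | P0:I, P1:I, P2:M(48), P3:I | bus: BusRdX,Flush
[16] P2: store L3 := 46 | P0:I, P1:I, P2:M(46), P3:I | bus: BusRdX,Flush
[17] P0: store L1 := 37 | P0:M(37), P1:I, P2:I, P3:I | bus: BusRdX
[18] P2: load  L3 | P0:I, P1:I, P2:M(46), P3:I | bus: none

state = I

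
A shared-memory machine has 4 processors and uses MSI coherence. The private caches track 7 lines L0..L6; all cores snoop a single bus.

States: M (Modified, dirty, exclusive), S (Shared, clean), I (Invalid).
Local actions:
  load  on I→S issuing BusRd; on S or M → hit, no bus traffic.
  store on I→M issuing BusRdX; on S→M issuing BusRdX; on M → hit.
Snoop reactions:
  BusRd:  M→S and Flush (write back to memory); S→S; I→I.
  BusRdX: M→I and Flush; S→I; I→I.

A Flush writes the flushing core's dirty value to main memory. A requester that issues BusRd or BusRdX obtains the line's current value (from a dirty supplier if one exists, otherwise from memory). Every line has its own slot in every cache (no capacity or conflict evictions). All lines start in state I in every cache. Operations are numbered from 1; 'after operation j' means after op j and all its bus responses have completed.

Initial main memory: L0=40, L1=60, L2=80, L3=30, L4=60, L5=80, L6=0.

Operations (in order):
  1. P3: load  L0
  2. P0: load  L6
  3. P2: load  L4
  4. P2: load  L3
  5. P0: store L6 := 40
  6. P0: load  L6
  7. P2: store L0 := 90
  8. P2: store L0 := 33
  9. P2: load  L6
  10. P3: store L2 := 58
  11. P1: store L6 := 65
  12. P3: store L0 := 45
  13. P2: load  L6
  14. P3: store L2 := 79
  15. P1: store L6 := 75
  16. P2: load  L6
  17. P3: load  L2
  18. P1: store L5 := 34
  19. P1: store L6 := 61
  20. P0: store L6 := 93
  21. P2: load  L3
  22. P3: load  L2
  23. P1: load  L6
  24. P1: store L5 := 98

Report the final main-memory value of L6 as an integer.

memory[L6] = 93

  op1 P3: load  L0 → I/I/I/S on L0; bus BusRd; mem=40
  op2 P0: load  L6 → S/I/I/I on L6; bus BusRd; mem=0
  op3 P2: load  L4 → I/I/S/I on L4; bus BusRd; mem=60
  op4 P2: load  L3 → I/I/S/I on L3; bus BusRd; mem=30
  op5 P0: store L6 := 40 → M/I/I/I on L6; bus BusRdX; mem=0
  op6 P0: load  L6 → M/I/I/I on L6; bus (none); mem=0
  op7 P2: store L0 := 90 → I/I/M/I on L0; bus BusRdX; mem=40
  op8 P2: store L0 := 33 → I/I/M/I on L0; bus (none); mem=40
  op9 P2: load  L6 → S/I/S/I on L6; bus BusRd Flush; mem=40
  op10 P3: store L2 := 58 → I/I/I/M on L2; bus BusRdX; mem=80
  op11 P1: store L6 := 65 → I/M/I/I on L6; bus BusRdX; mem=40
  op12 P3: store L0 := 45 → I/I/I/M on L0; bus BusRdX Flush; mem=33
  op13 P2: load  L6 → I/S/S/I on L6; bus BusRd Flush; mem=65
  op14 P3: store L2 := 79 → I/I/I/M on L2; bus (none); mem=80
  op15 P1: store L6 := 75 → I/M/I/I on L6; bus BusRdX; mem=65
  op16 P2: load  L6 → I/S/S/I on L6; bus BusRd Flush; mem=75
  op17 P3: load  L2 → I/I/I/M on L2; bus (none); mem=80
  op18 P1: store L5 := 34 → I/M/I/I on L5; bus BusRdX; mem=80
  op19 P1: store L6 := 61 → I/M/I/I on L6; bus BusRdX; mem=75
  op20 P0: store L6 := 93 → M/I/I/I on L6; bus BusRdX Flush; mem=61
  op21 P2: load  L3 → I/I/S/I on L3; bus (none); mem=30
  op22 P3: load  L2 → I/I/I/M on L2; bus (none); mem=80
  op23 P1: load  L6 → S/S/I/I on L6; bus BusRd Flush; mem=93
  op24 P1: store L5 := 98 → I/M/I/I on L5; bus (none); mem=80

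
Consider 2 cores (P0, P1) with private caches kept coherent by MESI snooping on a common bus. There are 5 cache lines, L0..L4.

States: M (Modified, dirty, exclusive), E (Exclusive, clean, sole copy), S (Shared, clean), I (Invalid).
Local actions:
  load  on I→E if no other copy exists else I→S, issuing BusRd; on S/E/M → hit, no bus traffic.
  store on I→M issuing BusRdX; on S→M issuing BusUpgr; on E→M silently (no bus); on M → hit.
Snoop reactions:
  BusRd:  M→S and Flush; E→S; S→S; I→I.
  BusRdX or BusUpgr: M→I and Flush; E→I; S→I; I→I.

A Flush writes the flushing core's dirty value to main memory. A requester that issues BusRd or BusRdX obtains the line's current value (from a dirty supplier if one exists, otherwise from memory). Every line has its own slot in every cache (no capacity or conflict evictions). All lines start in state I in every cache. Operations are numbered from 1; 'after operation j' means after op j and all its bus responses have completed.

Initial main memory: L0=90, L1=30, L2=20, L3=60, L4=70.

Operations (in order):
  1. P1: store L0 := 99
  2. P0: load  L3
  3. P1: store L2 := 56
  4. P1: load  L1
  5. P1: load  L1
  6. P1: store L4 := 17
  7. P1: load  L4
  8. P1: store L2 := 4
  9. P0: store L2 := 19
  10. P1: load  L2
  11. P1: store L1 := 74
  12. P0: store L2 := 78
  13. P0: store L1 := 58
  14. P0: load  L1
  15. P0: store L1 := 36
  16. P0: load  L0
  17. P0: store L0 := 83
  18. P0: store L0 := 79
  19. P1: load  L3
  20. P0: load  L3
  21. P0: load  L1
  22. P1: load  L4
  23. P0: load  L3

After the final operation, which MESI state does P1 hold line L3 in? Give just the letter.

step 1: P1: store L0 := 99  ⟶  IM  (L0)  txn=BusRdX  M[L0]=90
step 2: P0: load  L3  ⟶  EI  (L3)  txn=BusRd  M[L3]=60
step 3: P1: store L2 := 56  ⟶  IM  (L2)  txn=BusRdX  M[L2]=20
step 4: P1: load  L1  ⟶  IE  (L1)  txn=BusRd  M[L1]=30
step 5: P1: load  L1  ⟶  IE  (L1)  txn=∅  M[L1]=30
step 6: P1: store L4 := 17  ⟶  IM  (L4)  txn=BusRdX  M[L4]=70
step 7: P1: load  L4  ⟶  IM  (L4)  txn=∅  M[L4]=70
step 8: P1: store L2 := 4  ⟶  IM  (L2)  txn=∅  M[L2]=20
step 9: P0: store L2 := 19  ⟶  MI  (L2)  txn=BusRdX+Flush  M[L2]=4
step 10: P1: load  L2  ⟶  SS  (L2)  txn=BusRd+Flush  M[L2]=19
step 11: P1: store L1 := 74  ⟶  IM  (L1)  txn=∅  M[L1]=30
step 12: P0: store L2 := 78  ⟶  MI  (L2)  txn=BusUpgr  M[L2]=19
step 13: P0: store L1 := 58  ⟶  MI  (L1)  txn=BusRdX+Flush  M[L1]=74
step 14: P0: load  L1  ⟶  MI  (L1)  txn=∅  M[L1]=74
step 15: P0: store L1 := 36  ⟶  MI  (L1)  txn=∅  M[L1]=74
step 16: P0: load  L0  ⟶  SS  (L0)  txn=BusRd+Flush  M[L0]=99
step 17: P0: store L0 := 83  ⟶  MI  (L0)  txn=BusUpgr  M[L0]=99
step 18: P0: store L0 := 79  ⟶  MI  (L0)  txn=∅  M[L0]=99
step 19: P1: load  L3  ⟶  SS  (L3)  txn=BusRd  M[L3]=60
step 20: P0: load  L3  ⟶  SS  (L3)  txn=∅  M[L3]=60
step 21: P0: load  L1  ⟶  MI  (L1)  txn=∅  M[L1]=74
step 22: P1: load  L4  ⟶  IM  (L4)  txn=∅  M[L4]=70
step 23: P0: load  L3  ⟶  SS  (L3)  txn=∅  M[L3]=60

state = S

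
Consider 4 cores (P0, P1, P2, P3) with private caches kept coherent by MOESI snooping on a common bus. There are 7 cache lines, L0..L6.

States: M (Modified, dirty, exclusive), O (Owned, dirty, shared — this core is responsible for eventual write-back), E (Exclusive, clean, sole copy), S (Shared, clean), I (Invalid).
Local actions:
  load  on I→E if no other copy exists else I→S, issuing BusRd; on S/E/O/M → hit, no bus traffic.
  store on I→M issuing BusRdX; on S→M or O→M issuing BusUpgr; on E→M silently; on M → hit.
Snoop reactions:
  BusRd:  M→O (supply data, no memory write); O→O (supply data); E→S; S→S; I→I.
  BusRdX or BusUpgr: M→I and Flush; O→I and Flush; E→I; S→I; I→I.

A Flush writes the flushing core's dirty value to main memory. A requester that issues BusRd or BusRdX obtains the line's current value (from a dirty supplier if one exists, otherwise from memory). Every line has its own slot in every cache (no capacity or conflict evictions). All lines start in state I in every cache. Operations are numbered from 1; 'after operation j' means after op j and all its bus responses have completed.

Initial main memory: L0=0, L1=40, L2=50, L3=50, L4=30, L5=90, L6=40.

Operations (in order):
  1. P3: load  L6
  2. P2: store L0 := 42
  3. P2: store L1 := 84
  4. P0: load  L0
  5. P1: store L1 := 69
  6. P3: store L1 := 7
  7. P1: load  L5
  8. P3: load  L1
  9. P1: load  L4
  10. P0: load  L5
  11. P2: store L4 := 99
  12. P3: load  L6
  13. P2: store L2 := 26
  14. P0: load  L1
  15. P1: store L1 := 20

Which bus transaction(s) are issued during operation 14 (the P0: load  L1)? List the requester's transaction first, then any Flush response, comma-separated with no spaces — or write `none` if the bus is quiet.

bus = BusRd

[1] P3: load  L6 | P0:I, P1:I, P2:I, P3:E(40) | bus: BusRd
[2] P2: store L0 := 42 | P0:I, P1:I, P2:M(42), P3:I | bus: BusRdX
[3] P2: store L1 := 84 | P0:I, P1:I, P2:M(84), P3:I | bus: BusRdX
[4] P0: load  L0 | P0:S(42), P1:I, P2:O(42), P3:I | bus: BusRd
[5] P1: store L1 := 69 | P0:I, P1:M(69), P2:I, P3:I | bus: BusRdX,Flush
[6] P3: store L1 := 7 | P0:I, P1:I, P2:I, P3:M(7) | bus: BusRdX,Flush
[7] P1: load  L5 | P0:I, P1:E(90), P2:I, P3:I | bus: BusRd
[8] P3: load  L1 | P0:I, P1:I, P2:I, P3:M(7) | bus: none
[9] P1: load  L4 | P0:I, P1:E(30), P2:I, P3:I | bus: BusRd
[10] P0: load  L5 | P0:S(90), P1:S(90), P2:I, P3:I | bus: BusRd
[11] P2: store L4 := 99 | P0:I, P1:I, P2:M(99), P3:I | bus: BusRdX
[12] P3: load  L6 | P0:I, P1:I, P2:I, P3:E(40) | bus: none
[13] P2: store L2 := 26 | P0:I, P1:I, P2:M(26), P3:I | bus: BusRdX
[14] P0: load  L1 | P0:S(7), P1:I, P2:I, P3:O(7) | bus: BusRd
[15] P1: store L1 := 20 | P0:I, P1:M(20), P2:I, P3:I | bus: BusRdX,Flush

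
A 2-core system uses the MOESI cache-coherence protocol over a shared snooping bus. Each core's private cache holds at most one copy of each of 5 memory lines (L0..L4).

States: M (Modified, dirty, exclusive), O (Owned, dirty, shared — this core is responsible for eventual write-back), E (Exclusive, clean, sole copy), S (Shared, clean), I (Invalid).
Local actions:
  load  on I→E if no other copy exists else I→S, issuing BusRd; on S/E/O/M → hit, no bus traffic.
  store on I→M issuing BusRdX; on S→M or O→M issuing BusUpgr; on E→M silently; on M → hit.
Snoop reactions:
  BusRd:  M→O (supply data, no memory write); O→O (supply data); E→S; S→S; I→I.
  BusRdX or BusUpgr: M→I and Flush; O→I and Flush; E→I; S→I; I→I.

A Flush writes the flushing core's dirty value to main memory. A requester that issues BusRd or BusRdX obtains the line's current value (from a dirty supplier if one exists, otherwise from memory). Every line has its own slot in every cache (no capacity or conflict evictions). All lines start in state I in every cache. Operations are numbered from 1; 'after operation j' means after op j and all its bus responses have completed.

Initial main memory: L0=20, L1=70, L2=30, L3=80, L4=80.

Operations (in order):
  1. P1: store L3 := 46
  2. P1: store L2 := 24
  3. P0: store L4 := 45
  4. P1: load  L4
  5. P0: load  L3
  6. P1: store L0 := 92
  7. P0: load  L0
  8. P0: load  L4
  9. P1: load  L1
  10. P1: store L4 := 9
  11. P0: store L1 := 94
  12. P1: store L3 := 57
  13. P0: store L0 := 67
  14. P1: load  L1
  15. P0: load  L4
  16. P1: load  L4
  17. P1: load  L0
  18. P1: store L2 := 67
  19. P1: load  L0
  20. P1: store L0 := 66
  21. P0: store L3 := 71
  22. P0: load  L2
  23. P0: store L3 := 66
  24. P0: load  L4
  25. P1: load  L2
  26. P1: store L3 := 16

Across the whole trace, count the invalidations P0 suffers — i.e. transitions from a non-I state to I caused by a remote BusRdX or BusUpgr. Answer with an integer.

invalidations = 4

step 1: P1: store L3 := 46  ⟶  IM  (L3)  txn=BusRdX  M[L3]=80
step 2: P1: store L2 := 24  ⟶  IM  (L2)  txn=BusRdX  M[L2]=30
step 3: P0: store L4 := 45  ⟶  MI  (L4)  txn=BusRdX  M[L4]=80
step 4: P1: load  L4  ⟶  OS  (L4)  txn=BusRd  M[L4]=80
step 5: P0: load  L3  ⟶  SO  (L3)  txn=BusRd  M[L3]=80
step 6: P1: store L0 := 92  ⟶  IM  (L0)  txn=BusRdX  M[L0]=20
step 7: P0: load  L0  ⟶  SO  (L0)  txn=BusRd  M[L0]=20
step 8: P0: load  L4  ⟶  OS  (L4)  txn=∅  M[L4]=80
step 9: P1: load  L1  ⟶  IE  (L1)  txn=BusRd  M[L1]=70
step 10: P1: store L4 := 9  ⟶  IM  (L4)  txn=BusUpgr+Flush  M[L4]=45
step 11: P0: store L1 := 94  ⟶  MI  (L1)  txn=BusRdX  M[L1]=70
step 12: P1: store L3 := 57  ⟶  IM  (L3)  txn=BusUpgr  M[L3]=80
step 13: P0: store L0 := 67  ⟶  MI  (L0)  txn=BusUpgr+Flush  M[L0]=92
step 14: P1: load  L1  ⟶  OS  (L1)  txn=BusRd  M[L1]=70
step 15: P0: load  L4  ⟶  SO  (L4)  txn=BusRd  M[L4]=45
step 16: P1: load  L4  ⟶  SO  (L4)  txn=∅  M[L4]=45
step 17: P1: load  L0  ⟶  OS  (L0)  txn=BusRd  M[L0]=92
step 18: P1: store L2 := 67  ⟶  IM  (L2)  txn=∅  M[L2]=30
step 19: P1: load  L0  ⟶  OS  (L0)  txn=∅  M[L0]=92
step 20: P1: store L0 := 66  ⟶  IM  (L0)  txn=BusUpgr+Flush  M[L0]=67
step 21: P0: store L3 := 71  ⟶  MI  (L3)  txn=BusRdX+Flush  M[L3]=57
step 22: P0: load  L2  ⟶  SO  (L2)  txn=BusRd  M[L2]=30
step 23: P0: store L3 := 66  ⟶  MI  (L3)  txn=∅  M[L3]=57
step 24: P0: load  L4  ⟶  SO  (L4)  txn=∅  M[L4]=45
step 25: P1: load  L2  ⟶  SO  (L2)  txn=∅  M[L2]=30
step 26: P1: store L3 := 16  ⟶  IM  (L3)  txn=BusRdX+Flush  M[L3]=66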